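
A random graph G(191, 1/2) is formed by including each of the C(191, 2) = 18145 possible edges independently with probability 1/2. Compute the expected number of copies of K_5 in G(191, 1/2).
E[# K_5] = C(191, 5) · (1/2)^C(5, 2) = 2009402703 / 2^10 ≈ 1962307.327148

For each 5-subset S of vertices (there are C(191, 5) = 2009402703 such S), let X_S = 1 if S induces a K_5 (all C(5, 2) = 10 edges present). Then P(X_S = 1) = (1/2)^10 = 1/1024. By linearity of expectation, E[# K_5] = C(191, 5) · (1/2)^10 = 2009402703 / 1024 ≈ 1962307.327148.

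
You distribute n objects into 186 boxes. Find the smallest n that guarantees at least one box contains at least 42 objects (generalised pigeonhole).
n = (42 − 1)·186 + 1 = 7627

By the generalised pigeonhole principle, to guarantee some box contains ≥ r objects we need more than (r − 1) · k objects total. Threshold: n = (r − 1) · k + 1. With r = 42 and k = 186: n = 41 · 186 + 1 = 7626 + 1 = 7627. For n = 7626 = 41 · 186, we can put exactly 41 objects in every box, avoiding 42 in any single one — so 7627 is tight.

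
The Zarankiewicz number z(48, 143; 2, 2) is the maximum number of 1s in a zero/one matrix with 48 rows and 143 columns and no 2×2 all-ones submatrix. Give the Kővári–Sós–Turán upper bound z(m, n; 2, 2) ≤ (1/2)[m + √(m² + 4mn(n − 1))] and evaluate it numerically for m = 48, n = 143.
z(48, 143; 2, 2) ≤ (1/2)[48 + √(48² + 4·48·143·142)] = (1/2)[48 + √3901056] = 1011.5546

Kővári–Sós–Turán: let r_1, ..., r_48 be the row sums and z = Σ r_i the total number of 1s. Each pair of columns can share at most one row with both entries 1 (else a 2×2 all-ones block appears), so Σ_i C(r_i, 2) ≤ C(143, 2) = 10153. By convexity Σ_i C(r_i, 2) ≥ 48·C(z/48, 2) = z(z − 48)/(2·48), giving z² − 48z − 48·143·142 ≤ 0 and hence z ≤ (1/2)[48 + √(2304 + 4·974688)] = (1/2)[48 + √3901056] ≈ (1/2)(48 + 1975.1091) = 1011.5546.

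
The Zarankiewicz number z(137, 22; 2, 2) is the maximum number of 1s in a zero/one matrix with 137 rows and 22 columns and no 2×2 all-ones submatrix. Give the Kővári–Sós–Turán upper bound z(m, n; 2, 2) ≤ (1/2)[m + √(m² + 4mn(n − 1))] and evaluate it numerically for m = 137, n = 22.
z(137, 22; 2, 2) ≤ (1/2)[137 + √(137² + 4·137·22·21)] = (1/2)[137 + √271945] = 329.2417

Kővári–Sós–Turán: let r_1, ..., r_137 be the row sums and z = Σ r_i the total number of 1s. Each pair of columns can share at most one row with both entries 1 (else a 2×2 all-ones block appears), so Σ_i C(r_i, 2) ≤ C(22, 2) = 231. By convexity Σ_i C(r_i, 2) ≥ 137·C(z/137, 2) = z(z − 137)/(2·137), giving z² − 137z − 137·22·21 ≤ 0 and hence z ≤ (1/2)[137 + √(18769 + 4·63294)] = (1/2)[137 + √271945] ≈ (1/2)(137 + 521.4835) = 329.2417.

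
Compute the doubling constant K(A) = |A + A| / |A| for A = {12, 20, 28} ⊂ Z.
K = |A + A| / |A| = 5/3

Enumerate A + A = {a + b : a, b ∈ A}. With |A| = 3, there are |A|^2 = 9 ordered sum pairs; collecting distinct values, A + A = {24, 32, 40, 48, 56}, so |A + A| = 5. Thus K = 5/3. Here |A + A| = 2|A| − 1 = 5, the minimum possible — so K = 5/3 is minimal, which holds iff A is an arithmetic progression.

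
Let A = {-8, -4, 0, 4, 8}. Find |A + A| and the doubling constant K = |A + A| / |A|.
K = |A + A| / |A| = 9/5

Enumerate A + A = {a + b : a, b ∈ A}. With |A| = 5, there are |A|^2 = 25 ordered sum pairs; collecting distinct values, A + A = {-16, -12, -8, -4, 0, 4, 8, 12, 16}, so |A + A| = 9. Thus K = 9/5. Here |A + A| = 2|A| − 1 = 9, the minimum possible — so K = 9/5 is minimal, which holds iff A is an arithmetic progression.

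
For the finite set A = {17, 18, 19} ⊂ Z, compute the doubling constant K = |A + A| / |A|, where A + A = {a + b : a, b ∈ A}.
K = |A + A| / |A| = 5/3

Enumerate A + A = {a + b : a, b ∈ A}. With |A| = 3, there are |A|^2 = 9 ordered sum pairs; collecting distinct values, A + A = {34, 35, 36, 37, 38}, so |A + A| = 5. Thus K = 5/3. Here |A + A| = 2|A| − 1 = 5, the minimum possible — so K = 5/3 is minimal, which holds iff A is an arithmetic progression.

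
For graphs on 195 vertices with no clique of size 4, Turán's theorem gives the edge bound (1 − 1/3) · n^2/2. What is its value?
Turán density bound = (2/3) · 195^2/2 = 12675

Turán's theorem: ex(n, K_{r+1}) is achieved by the complete r-partite Turán graph T(n, r) with parts as balanced as possible, and is at most (1 − 1/r) · n^2/2. For r = 3, n = 195: the density bound is (2/3) · 38025/2 = 12675. Since 3 ∣ 195, the Turán graph T(195, 3) has parts of equal size 65, and its edge count e(T(195, 3)) = 12675 attains the density bound exactly.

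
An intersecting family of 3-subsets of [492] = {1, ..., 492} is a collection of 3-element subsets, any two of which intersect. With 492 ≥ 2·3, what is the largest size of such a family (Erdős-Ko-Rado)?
max |F| = C(491, 2) = 120295

Erdős-Ko-Rado (1961): when n ≥ 2k, max |F| = C(n−1, k−1). The bound is attained by the star {A : i ∈ A} for any fixed i ∈ [n]. Here C(492−1, 3−1) = C(491, 2) = 120295.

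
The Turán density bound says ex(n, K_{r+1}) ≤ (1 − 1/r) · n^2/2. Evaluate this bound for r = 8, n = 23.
Turán density bound = (7/8) · 23^2/2 = 3703/16 ≈ 231.4375

Turán's theorem: ex(n, K_{r+1}) is achieved by the complete r-partite Turán graph T(n, r) with parts as balanced as possible, and is at most (1 − 1/r) · n^2/2. For r = 8, n = 23: the density bound is (7/8) · 529/2 = 3703/16 ≈ 231.4375. The integer-valued extremum is e(T(23, 8)) = 231, which is strictly less than the density bound 3703/16 since 8 ∤ 23 (the parts of T(23, 8) cannot all be equal).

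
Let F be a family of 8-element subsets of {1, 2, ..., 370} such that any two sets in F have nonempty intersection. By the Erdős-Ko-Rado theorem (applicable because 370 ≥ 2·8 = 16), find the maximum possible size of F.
max |F| = C(369, 7) = 174538673574408

The Erdős-Ko-Rado theorem states: for n ≥ 2k, an intersecting family of k-subsets of an n-element set has size at most C(n − 1, k − 1), with equality for 'star' families {A ⊆ [n] : |A| = k, i ∈ A} (fix an element i). For n = 370, k = 8: C(369, 7) = 174538673574408.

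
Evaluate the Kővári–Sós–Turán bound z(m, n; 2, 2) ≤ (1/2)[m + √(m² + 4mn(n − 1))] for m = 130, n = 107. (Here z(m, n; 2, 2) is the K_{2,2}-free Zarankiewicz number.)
z(130, 107; 2, 2) ≤ (1/2)[130 + √(130² + 4·130·107·106)] = (1/2)[130 + √5914740] = 1281.0119

Kővári–Sós–Turán: let r_1, ..., r_130 be the row sums and z = Σ r_i the total number of 1s. Each pair of columns can share at most one row with both entries 1 (else a 2×2 all-ones block appears), so Σ_i C(r_i, 2) ≤ C(107, 2) = 5671. By convexity Σ_i C(r_i, 2) ≥ 130·C(z/130, 2) = z(z − 130)/(2·130), giving z² − 130z − 130·107·106 ≤ 0 and hence z ≤ (1/2)[130 + √(16900 + 4·1474460)] = (1/2)[130 + √5914740] ≈ (1/2)(130 + 2432.0238) = 1281.0119.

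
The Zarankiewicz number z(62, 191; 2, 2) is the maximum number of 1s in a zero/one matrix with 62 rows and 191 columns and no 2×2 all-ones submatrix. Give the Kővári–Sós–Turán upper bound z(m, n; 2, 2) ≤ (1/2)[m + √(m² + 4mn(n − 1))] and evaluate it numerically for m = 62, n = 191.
z(62, 191; 2, 2) ≤ (1/2)[62 + √(62² + 4·62·191·190)] = (1/2)[62 + √9003764] = 1531.3136

Kővári–Sós–Turán: let r_1, ..., r_62 be the row sums and z = Σ r_i the total number of 1s. Each pair of columns can share at most one row with both entries 1 (else a 2×2 all-ones block appears), so Σ_i C(r_i, 2) ≤ C(191, 2) = 18145. By convexity Σ_i C(r_i, 2) ≥ 62·C(z/62, 2) = z(z − 62)/(2·62), giving z² − 62z − 62·191·190 ≤ 0 and hence z ≤ (1/2)[62 + √(3844 + 4·2249980)] = (1/2)[62 + √9003764] ≈ (1/2)(62 + 3000.6273) = 1531.3136.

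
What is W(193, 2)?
W(193, 2) = 193 + 1 = 194

A 2-term AP is any pair of integers, so a monochromatic 2-AP exists iff some colour is used at least twice. With 193 colours, the colouring i ↦ i on {1, ..., 193} uses each colour once, avoiding any monochromatic pair, so W(193, 2) > 193. For {1, ..., 194}, pigeonhole forces two integers of the same colour, which form a monochromatic 2-AP. Hence W(193, 2) = 194.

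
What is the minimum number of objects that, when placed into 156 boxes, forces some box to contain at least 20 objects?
n = (20 − 1)·156 + 1 = 2965

By the generalised pigeonhole principle, to guarantee some box contains ≥ r objects we need more than (r − 1) · k objects total. Threshold: n = (r − 1) · k + 1. With r = 20 and k = 156: n = 19 · 156 + 1 = 2964 + 1 = 2965. For n = 2964 = 19 · 156, we can put exactly 19 objects in every box, avoiding 20 in any single one — so 2965 is tight.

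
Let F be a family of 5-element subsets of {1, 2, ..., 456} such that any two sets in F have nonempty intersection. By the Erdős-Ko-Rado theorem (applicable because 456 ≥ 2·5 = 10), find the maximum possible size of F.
max |F| = C(455, 4) = 1762351955

Erdős-Ko-Rado (1961): when n ≥ 2k, max |F| = C(n−1, k−1). The bound is attained by the star {A : i ∈ A} for any fixed i ∈ [n]. Here C(456−1, 5−1) = C(455, 4) = 1762351955.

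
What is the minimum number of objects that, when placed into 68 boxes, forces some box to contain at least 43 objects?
n = (43 − 1)·68 + 1 = 2857

By the generalised pigeonhole principle, to guarantee some box contains ≥ r objects we need more than (r − 1) · k objects total. Threshold: n = (r − 1) · k + 1. With r = 43 and k = 68: n = 42 · 68 + 1 = 2856 + 1 = 2857. For n = 2856 = 42 · 68, we can put exactly 42 objects in every box, avoiding 43 in any single one — so 2857 is tight.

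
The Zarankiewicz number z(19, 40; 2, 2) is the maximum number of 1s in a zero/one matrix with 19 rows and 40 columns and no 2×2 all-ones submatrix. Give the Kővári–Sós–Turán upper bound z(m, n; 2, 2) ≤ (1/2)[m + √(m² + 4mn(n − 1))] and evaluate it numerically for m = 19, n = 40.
z(19, 40; 2, 2) ≤ (1/2)[19 + √(19² + 4·19·40·39)] = (1/2)[19 + √118921] = 181.9246

Kővári–Sós–Turán: let r_1, ..., r_19 be the row sums and z = Σ r_i the total number of 1s. Each pair of columns can share at most one row with both entries 1 (else a 2×2 all-ones block appears), so Σ_i C(r_i, 2) ≤ C(40, 2) = 780. By convexity Σ_i C(r_i, 2) ≥ 19·C(z/19, 2) = z(z − 19)/(2·19), giving z² − 19z − 19·40·39 ≤ 0 and hence z ≤ (1/2)[19 + √(361 + 4·29640)] = (1/2)[19 + √118921] ≈ (1/2)(19 + 344.8492) = 181.9246.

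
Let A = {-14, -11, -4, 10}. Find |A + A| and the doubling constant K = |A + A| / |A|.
K = |A + A| / |A| = 10/4 = 5/2

Enumerate A + A = {a + b : a, b ∈ A}. With |A| = 4, there are |A|^2 = 16 ordered sum pairs; collecting distinct values, A + A = {-28, -25, -22, -18, -15, -8, -4, -1, 6, 20}, so |A + A| = 10. Thus K = 10/4 = 5/2. For comparison, the minimum possible |A + A| over all 4-element sets is 2·4 − 1 = 7 (so min K = 7/4), attained only by arithmetic progressions.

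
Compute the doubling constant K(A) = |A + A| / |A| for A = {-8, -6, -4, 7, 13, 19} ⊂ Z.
K = |A + A| / |A| = 19/6

Enumerate A + A = {a + b : a, b ∈ A}. With |A| = 6, there are |A|^2 = 36 ordered sum pairs; collecting distinct values, A + A = {-16, -14, -12, -10, -8, -1, 1, 3, 5, 7, 9, 11, 13, 14, 15, 20, 26, 32, 38}, so |A + A| = 19. Thus K = 19/6. For comparison, the minimum possible |A + A| over all 6-element sets is 2·6 − 1 = 11 (so min K = 11/6), attained only by arithmetic progressions.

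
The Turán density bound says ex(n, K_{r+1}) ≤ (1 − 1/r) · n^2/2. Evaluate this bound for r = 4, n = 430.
Turán density bound = (3/4) · 430^2/2 = 138675/2 ≈ 69337.5

Turán's theorem: ex(n, K_{r+1}) is achieved by the complete r-partite Turán graph T(n, r) with parts as balanced as possible, and is at most (1 − 1/r) · n^2/2. For r = 4, n = 430: the density bound is (3/4) · 184900/2 = 138675/2 ≈ 69337.5. The integer-valued extremum is e(T(430, 4)) = 69337, which is strictly less than the density bound 138675/2 since 4 ∤ 430 (the parts of T(430, 4) cannot all be equal).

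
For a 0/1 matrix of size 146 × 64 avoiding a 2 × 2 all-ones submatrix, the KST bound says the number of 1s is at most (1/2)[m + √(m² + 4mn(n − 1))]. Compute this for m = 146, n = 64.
z(146, 64; 2, 2) ≤ (1/2)[146 + √(146² + 4·146·64·63)] = (1/2)[146 + √2376004] = 843.7146

Kővári–Sós–Turán: let r_1, ..., r_146 be the row sums and z = Σ r_i the total number of 1s. Each pair of columns can share at most one row with both entries 1 (else a 2×2 all-ones block appears), so Σ_i C(r_i, 2) ≤ C(64, 2) = 2016. By convexity Σ_i C(r_i, 2) ≥ 146·C(z/146, 2) = z(z − 146)/(2·146), giving z² − 146z − 146·64·63 ≤ 0 and hence z ≤ (1/2)[146 + √(21316 + 4·588672)] = (1/2)[146 + √2376004] ≈ (1/2)(146 + 1541.4292) = 843.7146.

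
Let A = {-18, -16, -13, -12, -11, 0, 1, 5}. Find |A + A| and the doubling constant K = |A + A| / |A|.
K = |A + A| / |A| = 30/8 = 15/4

Enumerate A + A = {a + b : a, b ∈ A}. With |A| = 8, there are |A|^2 = 64 ordered sum pairs; collecting distinct values, A + A = {-36, -34, -32, -31, -30, -29, -28, -27, -26, -25, -24, -23, -22, -18, -17, -16, -15, -13, -12, -11, -10, -8, -7, -6, 0, 1, 2, 5, 6, 10}, so |A + A| = 30. Thus K = 30/8 = 15/4. For comparison, the minimum possible |A + A| over all 8-element sets is 2·8 − 1 = 15 (so min K = 15/8), attained only by arithmetic progressions.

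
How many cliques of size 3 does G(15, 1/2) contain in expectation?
E[# K_3] = C(15, 3) · (1/2)^C(3, 2) = 455 / 2^3 = 56.875

For each 3-subset S of vertices (there are C(15, 3) = 455 such S), let X_S = 1 if S induces a K_3 (all C(3, 2) = 3 edges present). Then P(X_S = 1) = (1/2)^3 = 1/8. By linearity of expectation, E[# K_3] = C(15, 3) · (1/2)^3 = 455 / 8 = 56.875.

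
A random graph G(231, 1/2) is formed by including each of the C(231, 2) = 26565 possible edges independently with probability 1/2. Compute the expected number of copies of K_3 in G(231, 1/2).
E[# K_3] = C(231, 3) · (1/2)^C(3, 2) = 2027795 / 2^3 = 253474.375

For each 3-subset S of vertices (there are C(231, 3) = 2027795 such S), let X_S = 1 if S induces a K_3 (all C(3, 2) = 3 edges present). Then P(X_S = 1) = (1/2)^3 = 1/8. By linearity of expectation, E[# K_3] = C(231, 3) · (1/2)^3 = 2027795 / 8 = 253474.375.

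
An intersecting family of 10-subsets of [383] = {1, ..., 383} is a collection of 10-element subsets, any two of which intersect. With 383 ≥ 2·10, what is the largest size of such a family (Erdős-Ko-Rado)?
max |F| = C(382, 9) = 434082199695465750

The Erdős-Ko-Rado theorem states: for n ≥ 2k, an intersecting family of k-subsets of an n-element set has size at most C(n − 1, k − 1), with equality for 'star' families {A ⊆ [n] : |A| = k, i ∈ A} (fix an element i). For n = 383, k = 10: C(382, 9) = 434082199695465750.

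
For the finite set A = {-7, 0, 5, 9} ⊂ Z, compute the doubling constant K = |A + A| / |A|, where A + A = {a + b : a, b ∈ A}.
K = |A + A| / |A| = 10/4 = 5/2

Enumerate A + A = {a + b : a, b ∈ A}. With |A| = 4, there are |A|^2 = 16 ordered sum pairs; collecting distinct values, A + A = {-14, -7, -2, 0, 2, 5, 9, 10, 14, 18}, so |A + A| = 10. Thus K = 10/4 = 5/2. For comparison, the minimum possible |A + A| over all 4-element sets is 2·4 − 1 = 7 (so min K = 7/4), attained only by arithmetic progressions.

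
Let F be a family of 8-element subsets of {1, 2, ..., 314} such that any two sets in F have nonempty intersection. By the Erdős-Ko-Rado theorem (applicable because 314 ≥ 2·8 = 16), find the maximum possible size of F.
max |F| = C(313, 7) = 54580567809196

The Erdős-Ko-Rado theorem states: for n ≥ 2k, an intersecting family of k-subsets of an n-element set has size at most C(n − 1, k − 1), with equality for 'star' families {A ⊆ [n] : |A| = k, i ∈ A} (fix an element i). For n = 314, k = 8: C(313, 7) = 54580567809196.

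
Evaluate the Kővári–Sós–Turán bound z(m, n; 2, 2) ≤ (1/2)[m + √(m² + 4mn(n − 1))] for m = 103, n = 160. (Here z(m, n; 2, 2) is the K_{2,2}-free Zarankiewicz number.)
z(103, 160; 2, 2) ≤ (1/2)[103 + √(103² + 4·103·160·159)] = (1/2)[103 + √10491889] = 1671.0593

Kővári–Sós–Turán: let r_1, ..., r_103 be the row sums and z = Σ r_i the total number of 1s. Each pair of columns can share at most one row with both entries 1 (else a 2×2 all-ones block appears), so Σ_i C(r_i, 2) ≤ C(160, 2) = 12720. By convexity Σ_i C(r_i, 2) ≥ 103·C(z/103, 2) = z(z − 103)/(2·103), giving z² − 103z − 103·160·159 ≤ 0 and hence z ≤ (1/2)[103 + √(10609 + 4·2620320)] = (1/2)[103 + √10491889] ≈ (1/2)(103 + 3239.1186) = 1671.0593.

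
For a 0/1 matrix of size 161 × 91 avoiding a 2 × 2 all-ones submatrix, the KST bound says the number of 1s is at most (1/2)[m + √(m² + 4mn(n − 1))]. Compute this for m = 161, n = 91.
z(161, 91; 2, 2) ≤ (1/2)[161 + √(161² + 4·161·91·90)] = (1/2)[161 + √5300281] = 1231.617

Kővári–Sós–Turán: let r_1, ..., r_161 be the row sums and z = Σ r_i the total number of 1s. Each pair of columns can share at most one row with both entries 1 (else a 2×2 all-ones block appears), so Σ_i C(r_i, 2) ≤ C(91, 2) = 4095. By convexity Σ_i C(r_i, 2) ≥ 161·C(z/161, 2) = z(z − 161)/(2·161), giving z² − 161z − 161·91·90 ≤ 0 and hence z ≤ (1/2)[161 + √(25921 + 4·1318590)] = (1/2)[161 + √5300281] ≈ (1/2)(161 + 2302.2339) = 1231.617.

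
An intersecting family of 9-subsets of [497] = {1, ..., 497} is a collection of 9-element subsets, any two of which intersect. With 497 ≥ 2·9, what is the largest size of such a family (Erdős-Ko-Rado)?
max |F| = C(496, 8) = 85840404256897290

Erdős-Ko-Rado (1961): when n ≥ 2k, max |F| = C(n−1, k−1). The bound is attained by the star {A : i ∈ A} for any fixed i ∈ [n]. Here C(497−1, 9−1) = C(496, 8) = 85840404256897290.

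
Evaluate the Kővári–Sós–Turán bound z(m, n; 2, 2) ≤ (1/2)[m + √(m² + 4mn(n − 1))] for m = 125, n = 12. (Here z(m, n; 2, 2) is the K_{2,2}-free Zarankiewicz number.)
z(125, 12; 2, 2) ≤ (1/2)[125 + √(125² + 4·125·12·11)] = (1/2)[125 + √81625] = 205.3504

Kővári–Sós–Turán: let r_1, ..., r_125 be the row sums and z = Σ r_i the total number of 1s. Each pair of columns can share at most one row with both entries 1 (else a 2×2 all-ones block appears), so Σ_i C(r_i, 2) ≤ C(12, 2) = 66. By convexity Σ_i C(r_i, 2) ≥ 125·C(z/125, 2) = z(z − 125)/(2·125), giving z² − 125z − 125·12·11 ≤ 0 and hence z ≤ (1/2)[125 + √(15625 + 4·16500)] = (1/2)[125 + √81625] ≈ (1/2)(125 + 285.7009) = 205.3504.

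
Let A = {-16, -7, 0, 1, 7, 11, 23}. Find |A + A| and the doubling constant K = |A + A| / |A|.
K = |A + A| / |A| = 26/7

Enumerate A + A = {a + b : a, b ∈ A}. With |A| = 7, there are |A|^2 = 49 ordered sum pairs; collecting distinct values, A + A = {-32, -23, -16, -15, -14, -9, -7, -6, -5, 0, 1, 2, 4, 7, 8, 11, 12, 14, 16, 18, 22, 23, 24, 30, 34, 46}, so |A + A| = 26. Thus K = 26/7. For comparison, the minimum possible |A + A| over all 7-element sets is 2·7 − 1 = 13 (so min K = 13/7), attained only by arithmetic progressions.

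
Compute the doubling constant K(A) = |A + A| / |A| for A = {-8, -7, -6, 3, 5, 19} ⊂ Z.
K = |A + A| / |A| = 19/6

Enumerate A + A = {a + b : a, b ∈ A}. With |A| = 6, there are |A|^2 = 36 ordered sum pairs; collecting distinct values, A + A = {-16, -15, -14, -13, -12, -5, -4, -3, -2, -1, 6, 8, 10, 11, 12, 13, 22, 24, 38}, so |A + A| = 19. Thus K = 19/6. For comparison, the minimum possible |A + A| over all 6-element sets is 2·6 − 1 = 11 (so min K = 11/6), attained only by arithmetic progressions.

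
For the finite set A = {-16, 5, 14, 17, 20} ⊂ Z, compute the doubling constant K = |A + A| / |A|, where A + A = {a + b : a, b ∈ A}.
K = |A + A| / |A| = 14/5

Enumerate A + A = {a + b : a, b ∈ A}. With |A| = 5, there are |A|^2 = 25 ordered sum pairs; collecting distinct values, A + A = {-32, -11, -2, 1, 4, 10, 19, 22, 25, 28, 31, 34, 37, 40}, so |A + A| = 14. Thus K = 14/5. For comparison, the minimum possible |A + A| over all 5-element sets is 2·5 − 1 = 9 (so min K = 9/5), attained only by arithmetic progressions.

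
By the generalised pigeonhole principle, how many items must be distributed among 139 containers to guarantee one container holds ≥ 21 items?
n = (21 − 1)·139 + 1 = 2781

By the generalised pigeonhole principle, to guarantee some box contains ≥ r objects we need more than (r − 1) · k objects total. Threshold: n = (r − 1) · k + 1. With r = 21 and k = 139: n = 20 · 139 + 1 = 2780 + 1 = 2781. For n = 2780 = 20 · 139, we can put exactly 20 objects in every box, avoiding 21 in any single one — so 2781 is tight.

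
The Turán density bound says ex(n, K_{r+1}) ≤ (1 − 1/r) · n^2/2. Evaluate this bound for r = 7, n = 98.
Turán density bound = (6/7) · 98^2/2 = 4116

Turán's theorem: ex(n, K_{r+1}) is achieved by the complete r-partite Turán graph T(n, r) with parts as balanced as possible, and is at most (1 − 1/r) · n^2/2. For r = 7, n = 98: the density bound is (6/7) · 9604/2 = 4116. Since 7 ∣ 98, the Turán graph T(98, 7) has parts of equal size 14, and its edge count e(T(98, 7)) = 4116 attains the density bound exactly.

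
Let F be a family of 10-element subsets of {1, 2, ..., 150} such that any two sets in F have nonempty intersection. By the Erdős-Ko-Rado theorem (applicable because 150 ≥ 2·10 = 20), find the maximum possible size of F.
max |F| = C(149, 9) = 77970286548154

Erdős-Ko-Rado (1961): when n ≥ 2k, max |F| = C(n−1, k−1). The bound is attained by the star {A : i ∈ A} for any fixed i ∈ [n]. Here C(150−1, 10−1) = C(149, 9) = 77970286548154.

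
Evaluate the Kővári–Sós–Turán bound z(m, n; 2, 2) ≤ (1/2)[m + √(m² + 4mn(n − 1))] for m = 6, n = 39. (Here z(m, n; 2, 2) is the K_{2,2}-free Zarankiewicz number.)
z(6, 39; 2, 2) ≤ (1/2)[6 + √(6² + 4·6·39·38)] = (1/2)[6 + √35604] = 97.3451

Kővári–Sós–Turán: let r_1, ..., r_6 be the row sums and z = Σ r_i the total number of 1s. Each pair of columns can share at most one row with both entries 1 (else a 2×2 all-ones block appears), so Σ_i C(r_i, 2) ≤ C(39, 2) = 741. By convexity Σ_i C(r_i, 2) ≥ 6·C(z/6, 2) = z(z − 6)/(2·6), giving z² − 6z − 6·39·38 ≤ 0 and hence z ≤ (1/2)[6 + √(36 + 4·8892)] = (1/2)[6 + √35604] ≈ (1/2)(6 + 188.6902) = 97.3451.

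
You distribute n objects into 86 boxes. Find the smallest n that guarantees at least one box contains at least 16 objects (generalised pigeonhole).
n = (16 − 1)·86 + 1 = 1291

By the generalised pigeonhole principle, to guarantee some box contains ≥ r objects we need more than (r − 1) · k objects total. Threshold: n = (r − 1) · k + 1. With r = 16 and k = 86: n = 15 · 86 + 1 = 1290 + 1 = 1291. For n = 1290 = 15 · 86, we can put exactly 15 objects in every box, avoiding 16 in any single one — so 1291 is tight.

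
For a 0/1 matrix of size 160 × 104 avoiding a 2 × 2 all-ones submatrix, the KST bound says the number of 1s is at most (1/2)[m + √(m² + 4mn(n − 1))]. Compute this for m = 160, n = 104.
z(160, 104; 2, 2) ≤ (1/2)[160 + √(160² + 4·160·104·103)] = (1/2)[160 + √6881280] = 1391.6097

Kővári–Sós–Turán: let r_1, ..., r_160 be the row sums and z = Σ r_i the total number of 1s. Each pair of columns can share at most one row with both entries 1 (else a 2×2 all-ones block appears), so Σ_i C(r_i, 2) ≤ C(104, 2) = 5356. By convexity Σ_i C(r_i, 2) ≥ 160·C(z/160, 2) = z(z − 160)/(2·160), giving z² − 160z − 160·104·103 ≤ 0 and hence z ≤ (1/2)[160 + √(25600 + 4·1713920)] = (1/2)[160 + √6881280] ≈ (1/2)(160 + 2623.2194) = 1391.6097.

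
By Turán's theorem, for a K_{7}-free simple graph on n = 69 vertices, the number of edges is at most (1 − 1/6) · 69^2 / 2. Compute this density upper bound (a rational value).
Turán density bound = (5/6) · 69^2/2 = 7935/4 ≈ 1983.75

Turán's theorem: ex(n, K_{r+1}) is achieved by the complete r-partite Turán graph T(n, r) with parts as balanced as possible, and is at most (1 − 1/r) · n^2/2. For r = 6, n = 69: the density bound is (5/6) · 4761/2 = 7935/4 ≈ 1983.75. The integer-valued extremum is e(T(69, 6)) = 1983, which is strictly less than the density bound 7935/4 since 6 ∤ 69 (the parts of T(69, 6) cannot all be equal).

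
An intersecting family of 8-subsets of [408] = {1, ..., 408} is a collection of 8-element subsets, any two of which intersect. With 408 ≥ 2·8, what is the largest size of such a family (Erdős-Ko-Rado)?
max |F| = C(407, 7) = 348499184786181

The Erdős-Ko-Rado theorem states: for n ≥ 2k, an intersecting family of k-subsets of an n-element set has size at most C(n − 1, k − 1), with equality for 'star' families {A ⊆ [n] : |A| = k, i ∈ A} (fix an element i). For n = 408, k = 8: C(407, 7) = 348499184786181.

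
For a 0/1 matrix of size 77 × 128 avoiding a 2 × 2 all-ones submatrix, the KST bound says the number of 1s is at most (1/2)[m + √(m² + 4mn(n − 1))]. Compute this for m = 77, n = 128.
z(77, 128; 2, 2) ≤ (1/2)[77 + √(77² + 4·77·128·127)] = (1/2)[77 + √5012777] = 1157.9616

Kővári–Sós–Turán: let r_1, ..., r_77 be the row sums and z = Σ r_i the total number of 1s. Each pair of columns can share at most one row with both entries 1 (else a 2×2 all-ones block appears), so Σ_i C(r_i, 2) ≤ C(128, 2) = 8128. By convexity Σ_i C(r_i, 2) ≥ 77·C(z/77, 2) = z(z − 77)/(2·77), giving z² − 77z − 77·128·127 ≤ 0 and hence z ≤ (1/2)[77 + √(5929 + 4·1251712)] = (1/2)[77 + √5012777] ≈ (1/2)(77 + 2238.9232) = 1157.9616.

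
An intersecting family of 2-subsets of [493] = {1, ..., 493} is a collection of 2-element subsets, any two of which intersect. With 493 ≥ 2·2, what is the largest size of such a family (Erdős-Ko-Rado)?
max |F| = C(492, 1) = 492

Erdős-Ko-Rado (1961): when n ≥ 2k, max |F| = C(n−1, k−1). The bound is attained by the star {A : i ∈ A} for any fixed i ∈ [n]. Here C(493−1, 2−1) = C(492, 1) = 492.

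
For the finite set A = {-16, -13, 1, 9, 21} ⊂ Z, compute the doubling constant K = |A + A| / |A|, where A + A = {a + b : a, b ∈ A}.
K = |A + A| / |A| = 15/5 = 3

Enumerate A + A = {a + b : a, b ∈ A}. With |A| = 5, there are |A|^2 = 25 ordered sum pairs; collecting distinct values, A + A = {-32, -29, -26, -15, -12, -7, -4, 2, 5, 8, 10, 18, 22, 30, 42}, so |A + A| = 15. Thus K = 15/5 = 3. For comparison, the minimum possible |A + A| over all 5-element sets is 2·5 − 1 = 9 (so min K = 9/5), attained only by arithmetic progressions.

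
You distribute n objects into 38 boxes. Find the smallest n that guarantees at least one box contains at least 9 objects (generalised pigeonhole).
n = (9 − 1)·38 + 1 = 305

By the generalised pigeonhole principle, to guarantee some box contains ≥ r objects we need more than (r − 1) · k objects total. Threshold: n = (r − 1) · k + 1. With r = 9 and k = 38: n = 8 · 38 + 1 = 304 + 1 = 305. For n = 304 = 8 · 38, we can put exactly 8 objects in every box, avoiding 9 in any single one — so 305 is tight.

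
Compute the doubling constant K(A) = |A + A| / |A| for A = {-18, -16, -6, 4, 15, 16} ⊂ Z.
K = |A + A| / |A| = 19/6

Enumerate A + A = {a + b : a, b ∈ A}. With |A| = 6, there are |A|^2 = 36 ordered sum pairs; collecting distinct values, A + A = {-36, -34, -32, -24, -22, -14, -12, -3, -2, -1, 0, 8, 9, 10, 19, 20, 30, 31, 32}, so |A + A| = 19. Thus K = 19/6. For comparison, the minimum possible |A + A| over all 6-element sets is 2·6 − 1 = 11 (so min K = 11/6), attained only by arithmetic progressions.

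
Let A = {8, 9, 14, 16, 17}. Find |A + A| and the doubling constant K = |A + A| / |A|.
K = |A + A| / |A| = 14/5

Enumerate A + A = {a + b : a, b ∈ A}. With |A| = 5, there are |A|^2 = 25 ordered sum pairs; collecting distinct values, A + A = {16, 17, 18, 22, 23, 24, 25, 26, 28, 30, 31, 32, 33, 34}, so |A + A| = 14. Thus K = 14/5. For comparison, the minimum possible |A + A| over all 5-element sets is 2·5 − 1 = 9 (so min K = 9/5), attained only by arithmetic progressions.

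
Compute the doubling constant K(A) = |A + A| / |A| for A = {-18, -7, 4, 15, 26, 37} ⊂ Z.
K = |A + A| / |A| = 11/6

Enumerate A + A = {a + b : a, b ∈ A}. With |A| = 6, there are |A|^2 = 36 ordered sum pairs; collecting distinct values, A + A = {-36, -25, -14, -3, 8, 19, 30, 41, 52, 63, 74}, so |A + A| = 11. Thus K = 11/6. Here |A + A| = 2|A| − 1 = 11, the minimum possible — so K = 11/6 is minimal, which holds iff A is an arithmetic progression.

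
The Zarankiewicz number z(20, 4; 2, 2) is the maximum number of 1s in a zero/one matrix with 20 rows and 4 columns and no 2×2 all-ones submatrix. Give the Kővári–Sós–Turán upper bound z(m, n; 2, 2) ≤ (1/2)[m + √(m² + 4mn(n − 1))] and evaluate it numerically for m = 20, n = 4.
z(20, 4; 2, 2) ≤ (1/2)[20 + √(20² + 4·20·4·3)] = (1/2)[20 + √1360] = 28.4391

Kővári–Sós–Turán: let r_1, ..., r_20 be the row sums and z = Σ r_i the total number of 1s. Each pair of columns can share at most one row with both entries 1 (else a 2×2 all-ones block appears), so Σ_i C(r_i, 2) ≤ C(4, 2) = 6. By convexity Σ_i C(r_i, 2) ≥ 20·C(z/20, 2) = z(z − 20)/(2·20), giving z² − 20z − 20·4·3 ≤ 0 and hence z ≤ (1/2)[20 + √(400 + 4·240)] = (1/2)[20 + √1360] ≈ (1/2)(20 + 36.8782) = 28.4391.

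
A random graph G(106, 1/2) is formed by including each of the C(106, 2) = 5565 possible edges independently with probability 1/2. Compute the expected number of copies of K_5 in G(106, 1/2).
E[# K_5] = C(106, 5) · (1/2)^C(5, 2) = 101340876 / 2^10 = 25335219/256 ≈ 98965.699219

For each 5-subset S of vertices (there are C(106, 5) = 101340876 such S), let X_S = 1 if S induces a K_5 (all C(5, 2) = 10 edges present). Then P(X_S = 1) = (1/2)^10 = 1/1024. By linearity of expectation, E[# K_5] = C(106, 5) · (1/2)^10 = 101340876 / 1024 = 25335219/256 ≈ 98965.699219.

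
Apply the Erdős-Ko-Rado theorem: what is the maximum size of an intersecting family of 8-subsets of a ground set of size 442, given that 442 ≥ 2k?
max |F| = C(441, 7) = 613559300216940

Erdős-Ko-Rado (1961): when n ≥ 2k, max |F| = C(n−1, k−1). The bound is attained by the star {A : i ∈ A} for any fixed i ∈ [n]. Here C(442−1, 8−1) = C(441, 7) = 613559300216940.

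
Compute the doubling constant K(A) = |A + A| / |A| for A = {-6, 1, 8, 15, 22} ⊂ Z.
K = |A + A| / |A| = 9/5

Enumerate A + A = {a + b : a, b ∈ A}. With |A| = 5, there are |A|^2 = 25 ordered sum pairs; collecting distinct values, A + A = {-12, -5, 2, 9, 16, 23, 30, 37, 44}, so |A + A| = 9. Thus K = 9/5. Here |A + A| = 2|A| − 1 = 9, the minimum possible — so K = 9/5 is minimal, which holds iff A is an arithmetic progression.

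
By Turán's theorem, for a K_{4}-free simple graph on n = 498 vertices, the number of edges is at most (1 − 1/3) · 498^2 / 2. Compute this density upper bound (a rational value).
Turán density bound = (2/3) · 498^2/2 = 82668

Turán's theorem: ex(n, K_{r+1}) is achieved by the complete r-partite Turán graph T(n, r) with parts as balanced as possible, and is at most (1 − 1/r) · n^2/2. For r = 3, n = 498: the density bound is (2/3) · 248004/2 = 82668. Since 3 ∣ 498, the Turán graph T(498, 3) has parts of equal size 166, and its edge count e(T(498, 3)) = 82668 attains the density bound exactly.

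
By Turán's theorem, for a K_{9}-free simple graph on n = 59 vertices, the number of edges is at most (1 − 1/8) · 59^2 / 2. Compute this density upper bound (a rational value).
Turán density bound = (7/8) · 59^2/2 = 24367/16 ≈ 1522.9375

Turán's theorem: ex(n, K_{r+1}) is achieved by the complete r-partite Turán graph T(n, r) with parts as balanced as possible, and is at most (1 − 1/r) · n^2/2. For r = 8, n = 59: the density bound is (7/8) · 3481/2 = 24367/16 ≈ 1522.9375. The integer-valued extremum is e(T(59, 8)) = 1522, which is strictly less than the density bound 24367/16 since 8 ∤ 59 (the parts of T(59, 8) cannot all be equal).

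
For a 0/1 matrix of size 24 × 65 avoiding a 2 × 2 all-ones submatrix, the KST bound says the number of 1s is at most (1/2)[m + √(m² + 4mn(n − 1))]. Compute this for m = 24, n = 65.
z(24, 65; 2, 2) ≤ (1/2)[24 + √(24² + 4·24·65·64)] = (1/2)[24 + √399936] = 328.2025

Kővári–Sós–Turán: let r_1, ..., r_24 be the row sums and z = Σ r_i the total number of 1s. Each pair of columns can share at most one row with both entries 1 (else a 2×2 all-ones block appears), so Σ_i C(r_i, 2) ≤ C(65, 2) = 2080. By convexity Σ_i C(r_i, 2) ≥ 24·C(z/24, 2) = z(z − 24)/(2·24), giving z² − 24z − 24·65·64 ≤ 0 and hence z ≤ (1/2)[24 + √(576 + 4·99840)] = (1/2)[24 + √399936] ≈ (1/2)(24 + 632.4049) = 328.2025.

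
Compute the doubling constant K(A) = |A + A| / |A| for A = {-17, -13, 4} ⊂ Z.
K = |A + A| / |A| = 6/3 = 2

Enumerate A + A = {a + b : a, b ∈ A}. With |A| = 3, there are |A|^2 = 9 ordered sum pairs; collecting distinct values, A + A = {-34, -30, -26, -13, -9, 8}, so |A + A| = 6. Thus K = 6/3 = 2. For comparison, the minimum possible |A + A| over all 3-element sets is 2·3 − 1 = 5 (so min K = 5/3), attained only by arithmetic progressions.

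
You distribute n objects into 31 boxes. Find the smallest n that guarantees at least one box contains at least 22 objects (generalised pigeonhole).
n = (22 − 1)·31 + 1 = 652

By the generalised pigeonhole principle, to guarantee some box contains ≥ r objects we need more than (r − 1) · k objects total. Threshold: n = (r − 1) · k + 1. With r = 22 and k = 31: n = 21 · 31 + 1 = 651 + 1 = 652. For n = 651 = 21 · 31, we can put exactly 21 objects in every box, avoiding 22 in any single one — so 652 is tight.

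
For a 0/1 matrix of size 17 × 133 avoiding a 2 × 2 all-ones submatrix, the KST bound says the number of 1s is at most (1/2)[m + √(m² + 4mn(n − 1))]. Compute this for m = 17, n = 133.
z(17, 133; 2, 2) ≤ (1/2)[17 + √(17² + 4·17·133·132)] = (1/2)[17 + √1194097] = 554.8737

Kővári–Sós–Turán: let r_1, ..., r_17 be the row sums and z = Σ r_i the total number of 1s. Each pair of columns can share at most one row with both entries 1 (else a 2×2 all-ones block appears), so Σ_i C(r_i, 2) ≤ C(133, 2) = 8778. By convexity Σ_i C(r_i, 2) ≥ 17·C(z/17, 2) = z(z − 17)/(2·17), giving z² − 17z − 17·133·132 ≤ 0 and hence z ≤ (1/2)[17 + √(289 + 4·298452)] = (1/2)[17 + √1194097] ≈ (1/2)(17 + 1092.7475) = 554.8737.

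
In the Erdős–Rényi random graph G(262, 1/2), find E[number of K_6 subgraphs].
E[# K_6] = C(262, 6) · (1/2)^C(6, 2) = 424067747649 / 2^15 ≈ 12941520.619171

For each 6-subset S of vertices (there are C(262, 6) = 424067747649 such S), let X_S = 1 if S induces a K_6 (all C(6, 2) = 15 edges present). Then P(X_S = 1) = (1/2)^15 = 1/32768. By linearity of expectation, E[# K_6] = C(262, 6) · (1/2)^15 = 424067747649 / 32768 ≈ 12941520.619171.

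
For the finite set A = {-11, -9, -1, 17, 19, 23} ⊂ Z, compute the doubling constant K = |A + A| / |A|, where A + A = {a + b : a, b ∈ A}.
K = |A + A| / |A| = 20/6 = 10/3

Enumerate A + A = {a + b : a, b ∈ A}. With |A| = 6, there are |A|^2 = 36 ordered sum pairs; collecting distinct values, A + A = {-22, -20, -18, -12, -10, -2, 6, 8, 10, 12, 14, 16, 18, 22, 34, 36, 38, 40, 42, 46}, so |A + A| = 20. Thus K = 20/6 = 10/3. For comparison, the minimum possible |A + A| over all 6-element sets is 2·6 − 1 = 11 (so min K = 11/6), attained only by arithmetic progressions.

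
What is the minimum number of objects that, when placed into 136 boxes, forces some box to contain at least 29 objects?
n = (29 − 1)·136 + 1 = 3809

By the generalised pigeonhole principle, to guarantee some box contains ≥ r objects we need more than (r − 1) · k objects total. Threshold: n = (r − 1) · k + 1. With r = 29 and k = 136: n = 28 · 136 + 1 = 3808 + 1 = 3809. For n = 3808 = 28 · 136, we can put exactly 28 objects in every box, avoiding 29 in any single one — so 3809 is tight.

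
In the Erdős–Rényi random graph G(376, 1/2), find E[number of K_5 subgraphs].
E[# K_5] = C(376, 5) · (1/2)^C(5, 2) = 60976324200 / 2^10 = 7622040525/128 = 59547191.6015625

For each 5-subset S of vertices (there are C(376, 5) = 60976324200 such S), let X_S = 1 if S induces a K_5 (all C(5, 2) = 10 edges present). Then P(X_S = 1) = (1/2)^10 = 1/1024. By linearity of expectation, E[# K_5] = C(376, 5) · (1/2)^10 = 60976324200 / 1024 = 7622040525/128 = 59547191.6015625.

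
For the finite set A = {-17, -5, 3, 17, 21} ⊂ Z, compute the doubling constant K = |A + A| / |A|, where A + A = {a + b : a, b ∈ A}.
K = |A + A| / |A| = 15/5 = 3

Enumerate A + A = {a + b : a, b ∈ A}. With |A| = 5, there are |A|^2 = 25 ordered sum pairs; collecting distinct values, A + A = {-34, -22, -14, -10, -2, 0, 4, 6, 12, 16, 20, 24, 34, 38, 42}, so |A + A| = 15. Thus K = 15/5 = 3. For comparison, the minimum possible |A + A| over all 5-element sets is 2·5 − 1 = 9 (so min K = 9/5), attained only by arithmetic progressions.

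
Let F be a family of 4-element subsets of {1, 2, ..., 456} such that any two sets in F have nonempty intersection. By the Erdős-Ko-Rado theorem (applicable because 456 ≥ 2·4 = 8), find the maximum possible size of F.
max |F| = C(455, 3) = 15596035

The Erdős-Ko-Rado theorem states: for n ≥ 2k, an intersecting family of k-subsets of an n-element set has size at most C(n − 1, k − 1), with equality for 'star' families {A ⊆ [n] : |A| = k, i ∈ A} (fix an element i). For n = 456, k = 4: C(455, 3) = 15596035.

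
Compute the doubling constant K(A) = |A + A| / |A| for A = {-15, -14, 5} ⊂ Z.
K = |A + A| / |A| = 6/3 = 2

Enumerate A + A = {a + b : a, b ∈ A}. With |A| = 3, there are |A|^2 = 9 ordered sum pairs; collecting distinct values, A + A = {-30, -29, -28, -10, -9, 10}, so |A + A| = 6. Thus K = 6/3 = 2. For comparison, the minimum possible |A + A| over all 3-element sets is 2·3 − 1 = 5 (so min K = 5/3), attained only by arithmetic progressions.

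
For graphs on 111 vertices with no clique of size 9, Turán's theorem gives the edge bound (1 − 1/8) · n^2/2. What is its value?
Turán density bound = (7/8) · 111^2/2 = 86247/16 ≈ 5390.4375

Turán's theorem: ex(n, K_{r+1}) is achieved by the complete r-partite Turán graph T(n, r) with parts as balanced as possible, and is at most (1 − 1/r) · n^2/2. For r = 8, n = 111: the density bound is (7/8) · 12321/2 = 86247/16 ≈ 5390.4375. The integer-valued extremum is e(T(111, 8)) = 5390, which is strictly less than the density bound 86247/16 since 8 ∤ 111 (the parts of T(111, 8) cannot all be equal).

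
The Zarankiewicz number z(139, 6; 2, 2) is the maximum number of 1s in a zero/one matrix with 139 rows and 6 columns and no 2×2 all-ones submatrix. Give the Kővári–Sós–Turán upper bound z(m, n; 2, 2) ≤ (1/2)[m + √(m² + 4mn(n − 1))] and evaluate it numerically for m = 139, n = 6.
z(139, 6; 2, 2) ≤ (1/2)[139 + √(139² + 4·139·6·5)] = (1/2)[139 + √36001] = 164.3696

Kővári–Sós–Turán: let r_1, ..., r_139 be the row sums and z = Σ r_i the total number of 1s. Each pair of columns can share at most one row with both entries 1 (else a 2×2 all-ones block appears), so Σ_i C(r_i, 2) ≤ C(6, 2) = 15. By convexity Σ_i C(r_i, 2) ≥ 139·C(z/139, 2) = z(z − 139)/(2·139), giving z² − 139z − 139·6·5 ≤ 0 and hence z ≤ (1/2)[139 + √(19321 + 4·4170)] = (1/2)[139 + √36001] ≈ (1/2)(139 + 189.7393) = 164.3696.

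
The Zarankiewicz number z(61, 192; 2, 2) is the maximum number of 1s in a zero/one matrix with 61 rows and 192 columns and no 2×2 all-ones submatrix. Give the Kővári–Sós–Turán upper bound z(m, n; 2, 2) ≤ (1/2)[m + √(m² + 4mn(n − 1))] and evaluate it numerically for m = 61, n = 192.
z(61, 192; 2, 2) ≤ (1/2)[61 + √(61² + 4·61·192·191)] = (1/2)[61 + √8951689] = 1526.4687

Kővári–Sós–Turán: let r_1, ..., r_61 be the row sums and z = Σ r_i the total number of 1s. Each pair of columns can share at most one row with both entries 1 (else a 2×2 all-ones block appears), so Σ_i C(r_i, 2) ≤ C(192, 2) = 18336. By convexity Σ_i C(r_i, 2) ≥ 61·C(z/61, 2) = z(z − 61)/(2·61), giving z² − 61z − 61·192·191 ≤ 0 and hence z ≤ (1/2)[61 + √(3721 + 4·2236992)] = (1/2)[61 + √8951689] ≈ (1/2)(61 + 2991.9373) = 1526.4687.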